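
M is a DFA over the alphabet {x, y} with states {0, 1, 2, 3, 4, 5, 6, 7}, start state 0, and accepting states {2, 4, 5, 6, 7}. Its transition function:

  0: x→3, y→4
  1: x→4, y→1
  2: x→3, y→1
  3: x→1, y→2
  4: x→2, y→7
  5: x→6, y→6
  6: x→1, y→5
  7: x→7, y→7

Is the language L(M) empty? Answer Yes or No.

The string y is accepted: the run 0 → 4 ends in the accepting state 4.
Since at least one string is accepted, L(M) is not empty.

No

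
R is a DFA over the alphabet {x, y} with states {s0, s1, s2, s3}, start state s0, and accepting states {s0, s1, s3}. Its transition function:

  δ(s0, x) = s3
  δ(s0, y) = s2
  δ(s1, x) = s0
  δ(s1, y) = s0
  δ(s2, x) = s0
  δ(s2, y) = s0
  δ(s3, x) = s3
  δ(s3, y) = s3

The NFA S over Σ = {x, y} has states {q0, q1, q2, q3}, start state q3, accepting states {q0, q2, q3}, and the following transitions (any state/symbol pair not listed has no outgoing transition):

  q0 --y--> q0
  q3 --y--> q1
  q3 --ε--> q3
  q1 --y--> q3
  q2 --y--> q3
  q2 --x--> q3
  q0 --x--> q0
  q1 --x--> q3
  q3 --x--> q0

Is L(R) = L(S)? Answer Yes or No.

Exploring the product automaton R × S from the start pair (s0, q3), following both machines on each input symbol, reaches 3 state pairs: (s0, q3), (s3, q0), (s2, q1).
R accepts in {s0, s1, s3} and S accepts in {q0, q2, q3}. In every reachable pair the two components are either both accepting — (s0, q3), (s3, q0) — or both non-accepting, so no string is accepted by exactly one of the machines: L(R) \ L(S) and L(S) \ L(R) are both empty.
Hence every string is accepted by R iff it is accepted by S, and the two languages coincide.

Yes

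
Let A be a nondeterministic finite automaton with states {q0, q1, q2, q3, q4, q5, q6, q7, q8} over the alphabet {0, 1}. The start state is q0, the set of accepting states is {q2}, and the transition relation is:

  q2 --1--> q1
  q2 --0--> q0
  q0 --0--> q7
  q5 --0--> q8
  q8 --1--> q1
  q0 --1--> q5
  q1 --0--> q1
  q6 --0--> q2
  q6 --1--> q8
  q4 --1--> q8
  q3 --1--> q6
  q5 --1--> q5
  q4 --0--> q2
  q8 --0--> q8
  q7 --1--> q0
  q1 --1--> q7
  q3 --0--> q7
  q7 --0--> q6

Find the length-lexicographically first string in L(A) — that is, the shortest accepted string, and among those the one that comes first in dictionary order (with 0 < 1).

000

A breadth-first search from q0 reaches an accepting state first via the path q0 → q7 → q6 → q2 on input 000.
No string of length < 3 is accepted (BFS exhausts all shorter strings without reaching an accepting state), and 000 is the lexicographically least accepting string of length 3.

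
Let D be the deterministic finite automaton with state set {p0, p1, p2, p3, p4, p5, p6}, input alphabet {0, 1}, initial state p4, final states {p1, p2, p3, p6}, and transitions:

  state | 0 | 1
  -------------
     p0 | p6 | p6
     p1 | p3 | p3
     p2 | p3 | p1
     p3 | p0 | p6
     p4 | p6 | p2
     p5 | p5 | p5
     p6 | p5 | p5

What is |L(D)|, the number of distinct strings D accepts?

The useful subgraph on states {p0, p1, p2, p3, p4, p6} is acyclic, so L(D) is finite; the longest accepting path visits 6 useful states, giving maximum string length 5.
Counting accepting paths from p4 by length: 2 of length 1, 2 of length 2, 3 of length 3, 4 of length 4, 4 of length 5. Total 15.

15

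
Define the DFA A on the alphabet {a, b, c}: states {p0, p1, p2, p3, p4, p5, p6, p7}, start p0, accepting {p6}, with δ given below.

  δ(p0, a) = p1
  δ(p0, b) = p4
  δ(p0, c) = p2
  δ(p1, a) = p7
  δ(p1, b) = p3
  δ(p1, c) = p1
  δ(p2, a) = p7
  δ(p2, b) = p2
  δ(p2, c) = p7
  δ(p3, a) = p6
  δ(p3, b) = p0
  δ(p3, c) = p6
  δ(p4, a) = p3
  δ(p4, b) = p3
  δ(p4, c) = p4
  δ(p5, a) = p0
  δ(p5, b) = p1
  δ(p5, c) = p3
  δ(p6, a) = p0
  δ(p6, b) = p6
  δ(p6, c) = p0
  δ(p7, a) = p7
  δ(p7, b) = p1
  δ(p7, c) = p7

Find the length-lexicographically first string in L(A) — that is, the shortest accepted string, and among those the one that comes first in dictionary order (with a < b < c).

aba

A breadth-first search from p0 reaches an accepting state first via the path p0 → p1 → p3 → p6 on input aba.
No string of length < 3 is accepted (BFS exhausts all shorter strings without reaching an accepting state), and aba is the lexicographically least accepting string of length 3.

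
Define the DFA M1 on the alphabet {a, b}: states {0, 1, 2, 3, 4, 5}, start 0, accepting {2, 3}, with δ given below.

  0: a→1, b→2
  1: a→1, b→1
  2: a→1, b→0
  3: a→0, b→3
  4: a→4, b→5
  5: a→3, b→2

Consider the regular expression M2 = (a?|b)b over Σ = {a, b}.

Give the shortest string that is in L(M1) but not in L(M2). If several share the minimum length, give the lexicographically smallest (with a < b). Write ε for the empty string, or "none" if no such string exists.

The string bbb is accepted by M1 but not by M2.
No shorter string lies in the difference, and bbb is the lexicographically first length-3 string in L(M1) \ L(M2).

bbb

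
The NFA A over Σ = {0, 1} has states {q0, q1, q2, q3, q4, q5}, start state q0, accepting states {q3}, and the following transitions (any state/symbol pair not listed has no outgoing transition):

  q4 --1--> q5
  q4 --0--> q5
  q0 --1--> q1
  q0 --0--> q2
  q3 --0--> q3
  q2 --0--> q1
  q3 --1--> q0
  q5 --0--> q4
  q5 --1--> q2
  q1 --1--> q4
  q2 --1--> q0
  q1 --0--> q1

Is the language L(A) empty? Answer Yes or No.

Yes

The states reachable from the start state are {q0, q1, q2, q4, q5}.
None of the accepting states {q3} is reachable, so no string is accepted and L(A) = ∅.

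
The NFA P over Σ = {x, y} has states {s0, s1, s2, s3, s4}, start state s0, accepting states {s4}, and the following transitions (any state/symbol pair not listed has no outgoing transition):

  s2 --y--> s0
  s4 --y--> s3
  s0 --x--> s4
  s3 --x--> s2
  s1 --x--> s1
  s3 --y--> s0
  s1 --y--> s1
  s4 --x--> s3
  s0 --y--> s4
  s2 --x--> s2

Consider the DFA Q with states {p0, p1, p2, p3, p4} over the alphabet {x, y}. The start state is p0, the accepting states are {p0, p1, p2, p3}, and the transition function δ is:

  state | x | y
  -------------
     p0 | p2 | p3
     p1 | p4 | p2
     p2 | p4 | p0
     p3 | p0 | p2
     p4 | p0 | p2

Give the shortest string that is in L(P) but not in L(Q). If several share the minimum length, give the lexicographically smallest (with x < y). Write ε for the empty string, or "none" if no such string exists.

The string xxyx is accepted by P but not by Q.
No shorter string lies in the difference, and xxyx is the lexicographically first length-4 string in L(P) \ L(Q).

xxyx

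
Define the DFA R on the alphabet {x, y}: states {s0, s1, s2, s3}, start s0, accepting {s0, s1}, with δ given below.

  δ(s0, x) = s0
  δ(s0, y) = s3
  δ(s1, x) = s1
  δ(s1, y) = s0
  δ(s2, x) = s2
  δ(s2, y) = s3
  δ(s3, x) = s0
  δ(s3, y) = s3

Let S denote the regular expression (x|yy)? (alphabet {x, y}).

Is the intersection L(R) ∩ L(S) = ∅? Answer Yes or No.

The empty string ε is accepted by both R and S.
Hence L(R) ∩ L(S) ≠ ∅.

No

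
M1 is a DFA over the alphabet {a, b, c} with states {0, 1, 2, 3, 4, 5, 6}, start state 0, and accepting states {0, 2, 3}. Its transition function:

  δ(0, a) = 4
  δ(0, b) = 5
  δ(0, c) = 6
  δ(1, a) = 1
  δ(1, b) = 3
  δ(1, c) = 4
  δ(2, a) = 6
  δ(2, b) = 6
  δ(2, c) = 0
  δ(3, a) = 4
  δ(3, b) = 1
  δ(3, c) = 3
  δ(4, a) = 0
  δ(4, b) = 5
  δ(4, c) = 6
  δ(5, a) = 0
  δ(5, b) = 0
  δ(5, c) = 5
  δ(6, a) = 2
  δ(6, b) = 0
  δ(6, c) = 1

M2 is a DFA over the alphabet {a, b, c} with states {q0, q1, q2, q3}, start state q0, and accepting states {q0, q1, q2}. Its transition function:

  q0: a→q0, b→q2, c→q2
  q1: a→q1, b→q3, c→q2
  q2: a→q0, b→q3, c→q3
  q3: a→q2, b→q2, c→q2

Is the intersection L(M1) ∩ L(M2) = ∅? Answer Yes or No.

No

The empty string ε is accepted by both M1 and M2.
Hence L(M1) ∩ L(M2) ≠ ∅.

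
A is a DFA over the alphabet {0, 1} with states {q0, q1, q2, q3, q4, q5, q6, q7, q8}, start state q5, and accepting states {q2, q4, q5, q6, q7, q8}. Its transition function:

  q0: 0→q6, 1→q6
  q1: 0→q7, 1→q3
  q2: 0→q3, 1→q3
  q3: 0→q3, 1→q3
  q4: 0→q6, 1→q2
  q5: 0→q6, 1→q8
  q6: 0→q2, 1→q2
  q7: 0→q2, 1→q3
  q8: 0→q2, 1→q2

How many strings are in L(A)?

7

The useful subgraph on states {q2, q5, q6, q8} is acyclic, so L(A) is finite; the longest accepting path visits 3 useful states, giving maximum string length 2.
Counting accepting paths from q5 by length: 1 of length 0, 2 of length 1, 4 of length 2. Total 7.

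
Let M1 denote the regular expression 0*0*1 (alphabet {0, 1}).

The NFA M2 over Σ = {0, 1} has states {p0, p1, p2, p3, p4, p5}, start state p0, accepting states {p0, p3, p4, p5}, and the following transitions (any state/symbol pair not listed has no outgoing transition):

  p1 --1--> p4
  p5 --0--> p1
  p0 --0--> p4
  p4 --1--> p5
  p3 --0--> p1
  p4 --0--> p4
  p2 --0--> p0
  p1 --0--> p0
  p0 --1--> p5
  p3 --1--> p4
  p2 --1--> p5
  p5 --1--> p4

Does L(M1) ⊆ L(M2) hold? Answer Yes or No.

Converting the expression M1 to a DFA (subset construction, then merging equivalent states) gives the minimal DFA with states {r0, r1, r2}, start state r0, accepting states {r1} and transitions r0: 0→r0, 1→r1; r1: 0→r2, 1→r2; r2: 0→r2, 1→r2.
Exploring the product automaton M1 × M2 from the start pair (r0, p0), following both machines on each input symbol, reaches 7 state pairs: (r0, p0), (r0, p4), (r1, p5), (r2, p1), (r2, p4), (r2, p0), (r2, p5).
M1 accepts in {r1} and M2 accepts in {p0, p3, p4, p5}. The reachable pairs whose M1-component is accepting are (r1, p5); in each of them the M2-component is accepting too, so the product for L(M1) \ L(M2) (M1-component accepting, M2-component rejecting) has no reachable accepting pair and the difference is empty.
Hence every string in L(M1) is also in L(M2).

Yes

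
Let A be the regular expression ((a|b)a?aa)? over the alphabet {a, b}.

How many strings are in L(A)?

The expression has no Kleene star, so L(A) is finite. Expanding the alternatives gives {ε, aaa, baa, aaaa, baaa}.
That is 1 of length 0, 2 of length 3, 2 of length 4: 5 strings in all.

5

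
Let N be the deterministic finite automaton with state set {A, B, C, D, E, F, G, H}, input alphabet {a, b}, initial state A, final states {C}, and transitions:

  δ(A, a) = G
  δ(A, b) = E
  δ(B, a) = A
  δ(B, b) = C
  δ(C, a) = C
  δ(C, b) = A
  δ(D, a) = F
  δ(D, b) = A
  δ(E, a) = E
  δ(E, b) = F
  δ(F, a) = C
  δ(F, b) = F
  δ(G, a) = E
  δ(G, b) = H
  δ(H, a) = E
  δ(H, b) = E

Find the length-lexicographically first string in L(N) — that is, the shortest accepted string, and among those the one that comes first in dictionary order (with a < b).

A breadth-first search from A reaches an accepting state first via the path A → E → F → C on input bba.
No string of length < 3 is accepted (BFS exhausts all shorter strings without reaching an accepting state), and bba is the lexicographically least accepting string of length 3.

bba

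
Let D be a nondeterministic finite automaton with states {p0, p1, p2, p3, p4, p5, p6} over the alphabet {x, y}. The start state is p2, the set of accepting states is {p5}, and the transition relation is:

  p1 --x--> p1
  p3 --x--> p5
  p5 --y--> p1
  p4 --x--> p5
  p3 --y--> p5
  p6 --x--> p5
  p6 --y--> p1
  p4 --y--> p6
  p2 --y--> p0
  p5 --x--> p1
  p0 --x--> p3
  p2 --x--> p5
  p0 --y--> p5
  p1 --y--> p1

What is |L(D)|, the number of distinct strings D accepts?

The useful subgraph on states {p0, p2, p3, p5} is acyclic, so L(D) is finite; the longest accepting path visits 4 useful states, giving maximum string length 3.
Counting accepting paths from p2 by length: 1 of length 1, 1 of length 2, 2 of length 3. Total 4.

4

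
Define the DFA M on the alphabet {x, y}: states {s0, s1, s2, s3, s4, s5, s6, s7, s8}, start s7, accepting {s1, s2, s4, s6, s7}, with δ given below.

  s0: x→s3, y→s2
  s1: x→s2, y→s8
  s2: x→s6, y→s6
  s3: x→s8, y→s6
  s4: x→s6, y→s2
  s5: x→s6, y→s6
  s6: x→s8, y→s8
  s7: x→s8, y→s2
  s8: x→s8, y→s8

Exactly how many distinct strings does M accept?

4

The useful subgraph on states {s2, s6, s7} is acyclic, so L(M) is finite; the longest accepting path visits 3 useful states, giving maximum string length 2.
Counting accepting paths from s7 by length: 1 of length 0, 1 of length 1, 2 of length 2. Total 4.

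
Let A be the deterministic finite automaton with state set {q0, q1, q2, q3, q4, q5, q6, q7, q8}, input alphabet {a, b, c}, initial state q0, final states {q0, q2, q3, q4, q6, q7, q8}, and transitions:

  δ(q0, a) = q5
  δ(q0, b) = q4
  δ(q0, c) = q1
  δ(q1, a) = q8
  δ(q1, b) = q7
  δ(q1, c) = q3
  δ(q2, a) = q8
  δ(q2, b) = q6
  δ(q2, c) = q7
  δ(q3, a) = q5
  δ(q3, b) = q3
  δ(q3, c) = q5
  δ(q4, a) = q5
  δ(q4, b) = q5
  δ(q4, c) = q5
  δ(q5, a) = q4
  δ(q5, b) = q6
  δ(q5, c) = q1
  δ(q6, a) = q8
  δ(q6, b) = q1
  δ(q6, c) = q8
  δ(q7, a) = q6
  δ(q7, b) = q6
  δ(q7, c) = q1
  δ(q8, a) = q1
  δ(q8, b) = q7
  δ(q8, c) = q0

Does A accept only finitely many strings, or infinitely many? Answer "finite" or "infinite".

infinite

State q0 is reachable from the start and can reach an accepting state, and it lies on the cycle q0 → q1 → q8 → q0.
Traversing that cycle any number of times yields accepted strings of unbounded length, so the language is infinite.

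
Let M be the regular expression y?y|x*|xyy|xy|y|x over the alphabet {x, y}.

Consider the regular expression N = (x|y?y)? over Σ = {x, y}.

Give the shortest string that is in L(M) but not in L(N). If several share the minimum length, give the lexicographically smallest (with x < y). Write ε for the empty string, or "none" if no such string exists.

xx

The string xx is accepted by M but not by N.
No shorter string lies in the difference, and xx is the lexicographically first length-2 string in L(M) \ L(N).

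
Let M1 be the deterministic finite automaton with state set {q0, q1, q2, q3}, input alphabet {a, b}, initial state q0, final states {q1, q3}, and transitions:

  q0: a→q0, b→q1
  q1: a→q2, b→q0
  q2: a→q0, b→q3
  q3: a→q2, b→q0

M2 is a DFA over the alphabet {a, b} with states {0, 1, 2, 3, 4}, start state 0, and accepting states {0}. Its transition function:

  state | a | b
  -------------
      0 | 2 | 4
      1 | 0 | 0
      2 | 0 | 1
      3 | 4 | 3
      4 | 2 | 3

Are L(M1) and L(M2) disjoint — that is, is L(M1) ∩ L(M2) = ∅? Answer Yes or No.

Exploring the product automaton M1 × M2 from the start pair (q0, 0), following both machines on each input symbol, reaches 13 state pairs: (q0, 0), (q0, 2), (q1, 4), (q1, 1), (q2, 2), (q0, 3), (q2, 0), (q3, 1), (q0, 4), (q1, 3), (q3, 4), (q2, 4), (q3, 3).
M1 accepts in {q1, q3} and M2 accepts in {0}; no reachable pair has both components accepting, so no string drives both machines to acceptance simultaneously and L(M1) ∩ L(M2) = ∅.
So no string is accepted by both, and the intersection is empty.

Yes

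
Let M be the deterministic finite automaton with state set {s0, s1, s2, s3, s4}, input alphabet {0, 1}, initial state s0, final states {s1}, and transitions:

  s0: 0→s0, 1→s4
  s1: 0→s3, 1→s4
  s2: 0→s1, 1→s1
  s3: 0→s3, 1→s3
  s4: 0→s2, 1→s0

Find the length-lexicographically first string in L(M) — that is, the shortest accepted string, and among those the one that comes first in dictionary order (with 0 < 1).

A breadth-first search from s0 reaches an accepting state first via the path s0 → s4 → s2 → s1 on input 100.
No string of length < 3 is accepted (BFS exhausts all shorter strings without reaching an accepting state), and 100 is the lexicographically least accepting string of length 3.

100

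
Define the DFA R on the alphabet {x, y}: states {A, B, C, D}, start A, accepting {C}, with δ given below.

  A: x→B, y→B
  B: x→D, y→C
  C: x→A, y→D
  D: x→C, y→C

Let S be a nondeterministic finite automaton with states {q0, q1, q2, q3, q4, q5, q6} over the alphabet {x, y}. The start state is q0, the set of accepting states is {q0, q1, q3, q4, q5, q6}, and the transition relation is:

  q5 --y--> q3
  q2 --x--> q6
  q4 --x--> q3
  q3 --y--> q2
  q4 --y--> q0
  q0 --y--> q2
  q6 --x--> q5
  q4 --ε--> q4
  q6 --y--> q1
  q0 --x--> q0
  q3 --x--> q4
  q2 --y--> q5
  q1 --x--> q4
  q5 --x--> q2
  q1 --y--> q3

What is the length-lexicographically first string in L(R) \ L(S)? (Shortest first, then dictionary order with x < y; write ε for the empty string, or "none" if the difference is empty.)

xy

The string xy is accepted by R but not by S.
No shorter string lies in the difference, and xy is the lexicographically first length-2 string in L(R) \ L(S).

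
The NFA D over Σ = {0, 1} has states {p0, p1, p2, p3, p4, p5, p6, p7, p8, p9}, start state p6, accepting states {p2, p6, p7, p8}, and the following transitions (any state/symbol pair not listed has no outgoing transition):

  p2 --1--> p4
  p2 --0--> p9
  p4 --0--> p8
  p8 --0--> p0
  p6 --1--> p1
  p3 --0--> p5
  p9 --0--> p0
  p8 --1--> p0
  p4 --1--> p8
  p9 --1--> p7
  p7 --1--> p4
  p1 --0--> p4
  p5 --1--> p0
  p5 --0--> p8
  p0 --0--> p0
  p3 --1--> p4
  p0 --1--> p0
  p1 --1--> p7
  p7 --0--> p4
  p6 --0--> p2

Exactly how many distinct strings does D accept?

The useful subgraph on states {p1, p2, p4, p6, p7, p8, p9} is acyclic, so L(D) is finite; the longest accepting path visits 6 useful states, giving maximum string length 5.
Counting accepting paths from p6 by length: 1 of length 0, 1 of length 1, 1 of length 2, 5 of length 3, 4 of length 4, 4 of length 5. Total 16.

16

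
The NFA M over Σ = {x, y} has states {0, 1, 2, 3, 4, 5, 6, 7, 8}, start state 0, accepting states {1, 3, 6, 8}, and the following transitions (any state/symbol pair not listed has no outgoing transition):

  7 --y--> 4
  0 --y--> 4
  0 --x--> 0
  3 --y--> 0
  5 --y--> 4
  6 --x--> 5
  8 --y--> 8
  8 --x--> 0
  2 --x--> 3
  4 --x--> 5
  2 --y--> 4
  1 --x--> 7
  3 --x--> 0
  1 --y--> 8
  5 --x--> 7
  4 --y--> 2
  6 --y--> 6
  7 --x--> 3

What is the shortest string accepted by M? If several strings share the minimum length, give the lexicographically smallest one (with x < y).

A breadth-first search from 0 reaches an accepting state first via the path 0 → 4 → 2 → 3 on input yyx.
No string of length < 3 is accepted (BFS exhausts all shorter strings without reaching an accepting state), and yyx is the lexicographically least accepting string of length 3.

yyx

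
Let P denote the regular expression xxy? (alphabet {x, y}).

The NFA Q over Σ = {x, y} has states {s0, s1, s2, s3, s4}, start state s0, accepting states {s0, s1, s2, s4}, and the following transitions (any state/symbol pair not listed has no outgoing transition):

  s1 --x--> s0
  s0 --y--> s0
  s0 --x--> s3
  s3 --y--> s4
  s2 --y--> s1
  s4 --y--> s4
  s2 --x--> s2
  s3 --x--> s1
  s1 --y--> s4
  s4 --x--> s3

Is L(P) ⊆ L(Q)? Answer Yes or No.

Converting the expression P to a DFA (subset construction, then merging equivalent states) gives the minimal DFA with states {p0, p1, p2, p3, p4}, start state p0, accepting states {p3, p4} and transitions p0: x→p1, y→p2; p1: x→p3, y→p2; p2: x→p2, y→p2; p3: x→p2, y→p4; p4: x→p2, y→p2.
Exploring the product automaton P × Q from the start pair (p0, s0), following both machines on each input symbol, reaches 8 state pairs: (p0, s0), (p1, s3), (p2, s0), (p3, s1), (p2, s4), (p2, s3), (p4, s4), (p2, s1).
P accepts in {p3, p4} and Q accepts in {s0, s1, s2, s4}. The reachable pairs whose P-component is accepting are (p3, s1), (p4, s4); in each of them the Q-component is accepting too, so the product for L(P) \ L(Q) (P-component accepting, Q-component rejecting) has no reachable accepting pair and the difference is empty.
Hence every string in L(P) is also in L(Q).

Yes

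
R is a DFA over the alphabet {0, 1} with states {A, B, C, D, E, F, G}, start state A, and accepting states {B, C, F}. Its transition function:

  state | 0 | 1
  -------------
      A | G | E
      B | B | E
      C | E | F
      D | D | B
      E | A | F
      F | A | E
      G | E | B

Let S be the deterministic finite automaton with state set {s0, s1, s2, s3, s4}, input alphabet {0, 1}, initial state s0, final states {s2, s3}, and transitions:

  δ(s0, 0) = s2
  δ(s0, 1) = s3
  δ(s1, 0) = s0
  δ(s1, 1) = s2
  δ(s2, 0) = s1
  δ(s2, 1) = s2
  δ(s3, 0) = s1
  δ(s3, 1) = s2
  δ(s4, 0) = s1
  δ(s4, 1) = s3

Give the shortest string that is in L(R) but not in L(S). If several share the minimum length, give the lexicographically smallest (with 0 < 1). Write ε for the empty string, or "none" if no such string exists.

010

The string 010 is accepted by R but not by S.
No shorter string lies in the difference, and 010 is the lexicographically first length-3 string in L(R) \ L(S).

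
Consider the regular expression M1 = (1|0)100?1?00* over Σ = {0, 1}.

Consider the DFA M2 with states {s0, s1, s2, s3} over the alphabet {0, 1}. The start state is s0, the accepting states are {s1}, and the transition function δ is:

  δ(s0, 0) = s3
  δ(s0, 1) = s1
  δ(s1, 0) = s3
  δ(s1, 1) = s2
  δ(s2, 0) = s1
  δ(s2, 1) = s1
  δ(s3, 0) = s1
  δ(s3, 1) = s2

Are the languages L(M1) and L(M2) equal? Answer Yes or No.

The string 0100 is accepted by M1 but rejected by M2.
So L(M1) ≠ L(M2).

No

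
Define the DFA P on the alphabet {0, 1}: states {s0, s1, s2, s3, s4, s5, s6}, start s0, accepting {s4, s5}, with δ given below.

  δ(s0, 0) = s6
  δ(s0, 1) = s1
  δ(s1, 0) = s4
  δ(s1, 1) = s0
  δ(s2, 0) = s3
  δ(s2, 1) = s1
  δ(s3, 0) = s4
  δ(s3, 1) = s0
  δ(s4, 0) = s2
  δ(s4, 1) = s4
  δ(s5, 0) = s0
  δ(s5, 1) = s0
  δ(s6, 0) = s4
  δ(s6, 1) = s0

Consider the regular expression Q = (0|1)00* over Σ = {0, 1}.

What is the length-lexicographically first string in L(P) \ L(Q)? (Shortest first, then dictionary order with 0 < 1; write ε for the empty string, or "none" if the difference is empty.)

The string 001 is accepted by P but not by Q.
No shorter string lies in the difference, and 001 is the lexicographically first length-3 string in L(P) \ L(Q).

001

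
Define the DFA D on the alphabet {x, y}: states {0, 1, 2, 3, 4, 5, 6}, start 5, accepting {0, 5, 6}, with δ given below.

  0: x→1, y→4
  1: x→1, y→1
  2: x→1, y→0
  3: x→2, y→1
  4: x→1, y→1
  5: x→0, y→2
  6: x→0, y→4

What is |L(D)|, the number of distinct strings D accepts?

3

The useful subgraph on states {0, 2, 5} is acyclic, so L(D) is finite; the longest accepting path visits 3 useful states, giving maximum string length 2.
Counting accepting paths from 5 by length: 1 of length 0, 1 of length 1, 1 of length 2. Total 3.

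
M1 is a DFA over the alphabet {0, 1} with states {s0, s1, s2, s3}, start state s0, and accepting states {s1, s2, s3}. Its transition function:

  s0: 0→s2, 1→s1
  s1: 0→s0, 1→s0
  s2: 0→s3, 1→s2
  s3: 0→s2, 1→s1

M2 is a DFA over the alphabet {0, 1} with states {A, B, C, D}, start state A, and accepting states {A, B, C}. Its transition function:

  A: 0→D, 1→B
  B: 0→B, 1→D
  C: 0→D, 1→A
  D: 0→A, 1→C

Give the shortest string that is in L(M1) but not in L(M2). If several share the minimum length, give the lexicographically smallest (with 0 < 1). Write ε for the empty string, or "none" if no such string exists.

0

The string 0 is accepted by M1 but not by M2.
No shorter string lies in the difference, and 0 is the lexicographically first length-1 string in L(M1) \ L(M2).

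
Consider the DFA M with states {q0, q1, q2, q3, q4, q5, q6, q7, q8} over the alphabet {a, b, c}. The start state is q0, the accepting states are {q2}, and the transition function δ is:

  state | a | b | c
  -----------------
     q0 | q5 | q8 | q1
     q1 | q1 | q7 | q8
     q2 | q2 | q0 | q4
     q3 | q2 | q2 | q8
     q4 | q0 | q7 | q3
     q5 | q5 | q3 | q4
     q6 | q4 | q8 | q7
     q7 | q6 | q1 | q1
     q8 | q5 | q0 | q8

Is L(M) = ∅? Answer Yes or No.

No

The string aba is accepted: the run q0 → q5 → q3 → q2 ends in the accepting state q2.
Since at least one string is accepted, L(M) is not empty.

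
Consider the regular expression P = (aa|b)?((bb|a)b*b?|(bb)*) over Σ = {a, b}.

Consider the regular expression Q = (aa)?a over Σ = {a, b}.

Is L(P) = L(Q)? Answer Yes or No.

No

The empty string ε is accepted by P but rejected by Q.
So L(P) ≠ L(Q).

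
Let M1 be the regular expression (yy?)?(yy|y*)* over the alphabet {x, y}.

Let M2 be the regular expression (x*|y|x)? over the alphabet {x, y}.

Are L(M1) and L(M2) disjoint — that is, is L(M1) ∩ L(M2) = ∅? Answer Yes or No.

No

The empty string ε is accepted by both M1 and M2.
Hence L(M1) ∩ L(M2) ≠ ∅.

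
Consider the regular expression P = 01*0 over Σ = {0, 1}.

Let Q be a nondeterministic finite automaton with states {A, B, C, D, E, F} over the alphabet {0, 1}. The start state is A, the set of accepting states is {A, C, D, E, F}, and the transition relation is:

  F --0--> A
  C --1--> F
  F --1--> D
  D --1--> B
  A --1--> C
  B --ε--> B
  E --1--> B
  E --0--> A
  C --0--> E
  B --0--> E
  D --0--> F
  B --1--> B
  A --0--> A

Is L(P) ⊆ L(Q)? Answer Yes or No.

Converting the expression P to a DFA (subset construction, then merging equivalent states) gives the minimal DFA with states {p0, p1, p2, p3}, start state p0, accepting states {p3} and transitions p0: 0→p1, 1→p2; p1: 0→p3, 1→p1; p2: 0→p2, 1→p2; p3: 0→p2, 1→p2.
Exploring the product automaton P × Q from the start pair (p0, A), following both machines on each input symbol, reaches 15 state pairs: (p0, A), (p1, A), (p2, C), (p3, A), (p1, C), (p2, E), (p2, F), (p2, A), (p3, E), (p1, F), (p2, B), (p2, D), (p1, D), (p3, F), (p1, B).
P accepts in {p3} and Q accepts in {A, C, D, E, F}. The reachable pairs whose P-component is accepting are (p3, A), (p3, E), (p3, F); in each of them the Q-component is accepting too, so the product for L(P) \ L(Q) (P-component accepting, Q-component rejecting) has no reachable accepting pair and the difference is empty.
Hence every string in L(P) is also in L(Q).

Yes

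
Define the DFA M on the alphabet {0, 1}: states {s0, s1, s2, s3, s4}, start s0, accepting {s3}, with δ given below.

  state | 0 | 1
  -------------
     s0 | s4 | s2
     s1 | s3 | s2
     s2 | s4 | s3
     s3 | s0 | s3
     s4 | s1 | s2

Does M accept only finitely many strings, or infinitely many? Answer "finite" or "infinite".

State s0 is reachable from the start and can reach an accepting state, and it lies on the cycle s0 → s2 → s3 → s0.
Traversing that cycle any number of times yields accepted strings of unbounded length, so the language is infinite.

infinite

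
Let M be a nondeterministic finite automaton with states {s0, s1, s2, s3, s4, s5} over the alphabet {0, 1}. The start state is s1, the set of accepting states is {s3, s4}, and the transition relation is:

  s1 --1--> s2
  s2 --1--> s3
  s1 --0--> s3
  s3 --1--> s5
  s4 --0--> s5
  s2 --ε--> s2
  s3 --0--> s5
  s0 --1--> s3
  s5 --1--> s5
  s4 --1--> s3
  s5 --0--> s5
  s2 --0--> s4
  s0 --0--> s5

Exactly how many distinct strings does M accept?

The useful subgraph on states {s1, s2, s3, s4} is acyclic, so L(M) is finite; the longest accepting path visits 4 useful states, giving maximum string length 3.
Counting accepting paths from s1 by length: 1 of length 1, 2 of length 2, 1 of length 3. Total 4.

4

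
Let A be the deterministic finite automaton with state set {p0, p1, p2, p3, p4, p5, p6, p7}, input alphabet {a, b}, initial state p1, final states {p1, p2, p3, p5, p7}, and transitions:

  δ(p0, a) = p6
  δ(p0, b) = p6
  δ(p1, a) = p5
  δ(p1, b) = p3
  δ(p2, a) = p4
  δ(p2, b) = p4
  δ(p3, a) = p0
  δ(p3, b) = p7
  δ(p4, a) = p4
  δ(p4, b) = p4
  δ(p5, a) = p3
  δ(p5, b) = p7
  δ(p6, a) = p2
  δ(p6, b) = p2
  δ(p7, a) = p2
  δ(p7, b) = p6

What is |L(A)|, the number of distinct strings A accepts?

24

The useful subgraph on states {p0, p1, p2, p3, p5, p6, p7} is acyclic, so L(A) is finite; the longest accepting path visits 6 useful states, giving maximum string length 5.
Counting accepting paths from p1 by length: 1 of length 0, 2 of length 1, 3 of length 2, 3 of length 3, 9 of length 4, 6 of length 5. Total 24.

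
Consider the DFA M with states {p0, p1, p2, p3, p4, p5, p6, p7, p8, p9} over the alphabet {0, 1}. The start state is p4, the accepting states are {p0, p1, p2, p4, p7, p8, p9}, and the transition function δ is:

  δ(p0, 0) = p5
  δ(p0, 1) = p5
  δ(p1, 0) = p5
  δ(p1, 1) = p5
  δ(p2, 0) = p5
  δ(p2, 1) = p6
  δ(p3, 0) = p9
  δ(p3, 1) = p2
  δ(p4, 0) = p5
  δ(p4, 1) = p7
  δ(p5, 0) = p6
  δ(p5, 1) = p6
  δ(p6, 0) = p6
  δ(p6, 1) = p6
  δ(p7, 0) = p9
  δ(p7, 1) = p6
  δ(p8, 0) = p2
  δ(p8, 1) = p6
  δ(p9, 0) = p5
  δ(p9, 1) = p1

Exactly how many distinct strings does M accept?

4

The useful subgraph on states {p1, p4, p7, p9} is acyclic, so L(M) is finite; the longest accepting path visits 4 useful states, giving maximum string length 3.
Counting accepting paths from p4 by length: 1 of length 0, 1 of length 1, 1 of length 2, 1 of length 3. Total 4.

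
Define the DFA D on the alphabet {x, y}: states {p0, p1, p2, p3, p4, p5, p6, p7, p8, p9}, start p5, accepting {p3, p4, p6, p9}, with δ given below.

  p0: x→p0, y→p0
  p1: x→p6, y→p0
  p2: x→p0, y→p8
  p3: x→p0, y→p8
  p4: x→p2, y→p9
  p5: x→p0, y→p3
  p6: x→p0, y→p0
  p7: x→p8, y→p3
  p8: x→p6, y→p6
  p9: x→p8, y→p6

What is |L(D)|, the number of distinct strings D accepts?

The useful subgraph on states {p3, p5, p6, p8} is acyclic, so L(D) is finite; the longest accepting path visits 4 useful states, giving maximum string length 3.
Counting accepting paths from p5 by length: 1 of length 1, 2 of length 3. Total 3.

3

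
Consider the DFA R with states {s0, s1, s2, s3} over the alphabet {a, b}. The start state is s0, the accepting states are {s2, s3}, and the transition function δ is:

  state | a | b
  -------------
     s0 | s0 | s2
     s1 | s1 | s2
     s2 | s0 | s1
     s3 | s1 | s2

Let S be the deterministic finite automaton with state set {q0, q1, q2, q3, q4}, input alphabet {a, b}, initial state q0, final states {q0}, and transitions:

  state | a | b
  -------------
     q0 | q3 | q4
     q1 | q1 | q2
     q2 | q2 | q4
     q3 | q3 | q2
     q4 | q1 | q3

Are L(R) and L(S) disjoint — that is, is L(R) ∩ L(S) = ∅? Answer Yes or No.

Exploring the product automaton R × S from the start pair (s0, q0), following both machines on each input symbol, reaches 11 state pairs: (s0, q0), (s0, q3), (s2, q4), (s2, q2), (s0, q1), (s1, q3), (s0, q2), (s1, q4), (s1, q1), (s2, q3), (s1, q2).
R accepts in {s2, s3} and S accepts in {q0}; no reachable pair has both components accepting, so no string drives both machines to acceptance simultaneously and L(R) ∩ L(S) = ∅.
So no string is accepted by both, and the intersection is empty.

Yes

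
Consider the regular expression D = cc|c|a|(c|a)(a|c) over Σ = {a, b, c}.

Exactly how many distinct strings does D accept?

6

The expression has no Kleene star, so L(D) is finite. Expanding the alternatives gives {a, c, aa, ac, ca, cc}.
That is 2 of length 1, 4 of length 2: 6 strings in all.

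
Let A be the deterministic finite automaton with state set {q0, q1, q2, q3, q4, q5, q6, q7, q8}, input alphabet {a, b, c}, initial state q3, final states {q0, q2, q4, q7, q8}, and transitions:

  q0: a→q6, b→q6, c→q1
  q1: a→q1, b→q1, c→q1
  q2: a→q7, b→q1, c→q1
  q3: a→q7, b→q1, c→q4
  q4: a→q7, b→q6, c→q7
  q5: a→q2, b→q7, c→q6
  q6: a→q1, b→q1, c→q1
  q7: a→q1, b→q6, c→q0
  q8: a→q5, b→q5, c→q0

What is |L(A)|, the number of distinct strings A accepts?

7

The useful subgraph on states {q0, q3, q4, q7} is acyclic, so L(A) is finite; the longest accepting path visits 4 useful states, giving maximum string length 3.
Counting accepting paths from q3 by length: 2 of length 1, 3 of length 2, 2 of length 3. Total 7.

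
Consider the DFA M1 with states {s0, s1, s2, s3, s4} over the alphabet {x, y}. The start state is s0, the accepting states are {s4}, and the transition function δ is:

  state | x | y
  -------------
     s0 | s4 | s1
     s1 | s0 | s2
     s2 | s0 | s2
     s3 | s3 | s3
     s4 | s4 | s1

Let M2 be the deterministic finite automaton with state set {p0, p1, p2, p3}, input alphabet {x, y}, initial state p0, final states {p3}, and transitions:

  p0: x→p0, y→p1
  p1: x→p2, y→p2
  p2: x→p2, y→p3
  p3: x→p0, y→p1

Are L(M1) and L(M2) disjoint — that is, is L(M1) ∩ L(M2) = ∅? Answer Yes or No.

Yes

Exploring the product automaton M1 × M2 from the start pair (s0, p0), following both machines on each input symbol, reaches 9 state pairs: (s0, p0), (s4, p0), (s1, p1), (s0, p2), (s2, p2), (s4, p2), (s1, p3), (s2, p3), (s2, p1).
M1 accepts in {s4} and M2 accepts in {p3}; no reachable pair has both components accepting, so no string drives both machines to acceptance simultaneously and L(M1) ∩ L(M2) = ∅.
So no string is accepted by both, and the intersection is empty.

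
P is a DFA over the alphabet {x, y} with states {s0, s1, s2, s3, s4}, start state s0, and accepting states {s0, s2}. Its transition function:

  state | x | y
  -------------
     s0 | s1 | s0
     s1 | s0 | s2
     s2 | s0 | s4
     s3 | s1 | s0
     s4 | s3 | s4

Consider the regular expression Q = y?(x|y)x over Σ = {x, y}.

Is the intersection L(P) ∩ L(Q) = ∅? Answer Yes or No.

The string xx is accepted by both P and Q.
Hence L(P) ∩ L(Q) ≠ ∅.

No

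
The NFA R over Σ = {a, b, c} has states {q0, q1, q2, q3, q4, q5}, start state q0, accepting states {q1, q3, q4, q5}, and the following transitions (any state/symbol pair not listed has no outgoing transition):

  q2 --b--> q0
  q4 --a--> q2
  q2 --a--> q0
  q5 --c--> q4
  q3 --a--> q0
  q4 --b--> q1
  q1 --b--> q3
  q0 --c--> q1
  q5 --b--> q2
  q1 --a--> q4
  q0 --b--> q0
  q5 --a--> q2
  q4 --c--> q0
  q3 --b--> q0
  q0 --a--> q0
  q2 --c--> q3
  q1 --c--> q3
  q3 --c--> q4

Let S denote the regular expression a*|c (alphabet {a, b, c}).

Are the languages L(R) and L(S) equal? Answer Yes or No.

The string ac is accepted by R but rejected by S.
So L(R) ≠ L(S).

No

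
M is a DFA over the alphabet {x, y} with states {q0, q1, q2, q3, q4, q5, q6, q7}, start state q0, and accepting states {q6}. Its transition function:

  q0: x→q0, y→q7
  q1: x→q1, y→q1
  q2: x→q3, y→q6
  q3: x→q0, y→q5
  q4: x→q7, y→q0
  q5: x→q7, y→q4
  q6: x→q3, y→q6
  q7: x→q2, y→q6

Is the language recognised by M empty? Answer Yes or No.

No

The string yy is accepted: the run q0 → q7 → q6 ends in the accepting state q6.
Since at least one string is accepted, L(M) is not empty.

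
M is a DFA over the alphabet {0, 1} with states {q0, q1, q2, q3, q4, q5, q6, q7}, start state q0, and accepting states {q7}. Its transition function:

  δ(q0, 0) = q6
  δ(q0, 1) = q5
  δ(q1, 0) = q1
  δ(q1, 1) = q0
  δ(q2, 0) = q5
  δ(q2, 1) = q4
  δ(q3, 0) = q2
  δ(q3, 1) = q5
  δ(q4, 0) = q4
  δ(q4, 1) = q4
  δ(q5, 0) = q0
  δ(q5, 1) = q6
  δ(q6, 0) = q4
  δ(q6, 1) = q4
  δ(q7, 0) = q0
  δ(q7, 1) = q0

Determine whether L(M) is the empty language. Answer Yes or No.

The states reachable from the start state are {q0, q4, q5, q6}.
None of the accepting states {q7} is reachable, so no string is accepted and L(M) = ∅.

Yes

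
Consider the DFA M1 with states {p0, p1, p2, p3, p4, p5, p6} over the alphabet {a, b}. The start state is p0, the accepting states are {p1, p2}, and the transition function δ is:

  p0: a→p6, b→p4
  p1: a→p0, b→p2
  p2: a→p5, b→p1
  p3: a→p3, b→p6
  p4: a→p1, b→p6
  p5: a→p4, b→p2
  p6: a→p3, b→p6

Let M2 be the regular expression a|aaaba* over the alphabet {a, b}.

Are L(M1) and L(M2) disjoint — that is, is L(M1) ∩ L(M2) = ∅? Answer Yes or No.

Converting the expression M2 to a DFA (subset construction, then merging equivalent states) gives the minimal DFA with states {r0, r1, r2, r3, r4, r5}, start state r0, accepting states {r1, r5} and transitions r0: a→r1, b→r2; r1: a→r3, b→r2; r2: a→r2, b→r2; r3: a→r4, b→r2; r4: a→r2, b→r5; r5: a→r5, b→r2.
Exploring the product automaton M1 × M2 from the start pair (p0, r0), following both machines on each input symbol, reaches 13 state pairs: (p0, r0), (p6, r1), (p4, r2), (p3, r3), (p6, r2), (p1, r2), (p3, r4), (p3, r2), (p0, r2), (p2, r2), (p6, r5), (p5, r2), (p3, r5).
M1 accepts in {p1, p2} and M2 accepts in {r1, r5}; no reachable pair has both components accepting, so no string drives both machines to acceptance simultaneously and L(M1) ∩ L(M2) = ∅.
So no string is accepted by both, and the intersection is empty.

Yes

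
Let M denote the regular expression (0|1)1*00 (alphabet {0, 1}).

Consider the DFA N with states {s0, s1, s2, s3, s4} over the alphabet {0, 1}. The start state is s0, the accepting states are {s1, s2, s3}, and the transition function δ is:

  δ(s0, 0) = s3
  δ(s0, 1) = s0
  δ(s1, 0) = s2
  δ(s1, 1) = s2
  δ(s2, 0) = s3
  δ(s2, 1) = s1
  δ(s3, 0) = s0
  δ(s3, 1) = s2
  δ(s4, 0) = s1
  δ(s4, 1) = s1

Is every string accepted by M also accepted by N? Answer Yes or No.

The string 100 is in L(M) but not in L(N).
So L(M) ⊄ L(N).

No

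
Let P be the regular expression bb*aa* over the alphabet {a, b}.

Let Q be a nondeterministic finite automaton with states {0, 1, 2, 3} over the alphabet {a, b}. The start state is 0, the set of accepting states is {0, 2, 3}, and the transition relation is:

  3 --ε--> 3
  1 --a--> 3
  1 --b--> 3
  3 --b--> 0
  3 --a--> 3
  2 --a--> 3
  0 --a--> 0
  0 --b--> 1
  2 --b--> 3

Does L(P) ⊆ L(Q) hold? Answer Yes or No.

Yes

Converting the expression P to a DFA (subset construction, then merging equivalent states) gives the minimal DFA with states {p0, p1, p2, p3}, start state p0, accepting states {p3} and transitions p0: a→p1, b→p2; p1: a→p1, b→p1; p2: a→p3, b→p2; p3: a→p3, b→p1.
Exploring the product automaton P × Q from the start pair (p0, 0), following both machines on each input symbol, reaches 9 state pairs: (p0, 0), (p1, 0), (p2, 1), (p1, 1), (p3, 3), (p2, 3), (p1, 3), (p2, 0), (p3, 0).
P accepts in {p3} and Q accepts in {0, 2, 3}. The reachable pairs whose P-component is accepting are (p3, 3), (p3, 0); in each of them the Q-component is accepting too, so the product for L(P) \ L(Q) (P-component accepting, Q-component rejecting) has no reachable accepting pair and the difference is empty.
Hence every string in L(P) is also in L(Q).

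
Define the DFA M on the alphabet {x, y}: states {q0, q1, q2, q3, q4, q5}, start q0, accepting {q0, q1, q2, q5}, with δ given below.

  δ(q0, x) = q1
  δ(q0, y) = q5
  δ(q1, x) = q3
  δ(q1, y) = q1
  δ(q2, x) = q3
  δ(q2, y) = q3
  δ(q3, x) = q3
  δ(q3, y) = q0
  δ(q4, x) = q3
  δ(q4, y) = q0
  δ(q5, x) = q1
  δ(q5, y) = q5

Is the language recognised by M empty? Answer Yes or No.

The empty string ε is accepted: the run q0 ends in the accepting state q0.
Since at least one string is accepted, L(M) is not empty.

No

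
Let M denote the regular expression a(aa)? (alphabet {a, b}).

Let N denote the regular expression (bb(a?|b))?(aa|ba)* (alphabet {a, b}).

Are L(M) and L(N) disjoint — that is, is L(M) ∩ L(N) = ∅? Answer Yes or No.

Yes

Converting the expression M to a DFA (subset construction, then merging equivalent states) gives the minimal DFA with states {m0, m1, m2, m3, m4}, start state m0, accepting states {m1, m4} and transitions m0: a→m1, b→m2; m1: a→m3, b→m2; m2: a→m2, b→m2; m3: a→m4, b→m2; m4: a→m2, b→m2.
Converting the expression N to a DFA (subset construction, then merging equivalent states) gives the minimal DFA with states {n0, n1, n2, n3, n4, n5, n6}, start state n0, accepting states {n0, n3, n5, n6} and transitions n0: a→n1, b→n2; n1: a→n3, b→n4; n2: a→n3, b→n5; n3: a→n1, b→n1; n4: a→n4, b→n4; n5: a→n6, b→n6; n6: a→n6, b→n1.
Exploring the product automaton M × N from the start pair (m0, n0), following both machines on each input symbol, reaches 10 state pairs: (m0, n0), (m1, n1), (m2, n2), (m3, n3), (m2, n4), (m2, n3), (m2, n5), (m4, n1), (m2, n1), (m2, n6).
M accepts in {m1, m4} and N accepts in {n0, n3, n5, n6}; no reachable pair has both components accepting, so no string drives both machines to acceptance simultaneously and L(M) ∩ L(N) = ∅.
So no string is accepted by both, and the intersection is empty.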